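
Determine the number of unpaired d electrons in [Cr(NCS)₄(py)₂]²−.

4 unpaired electrons

Ligand charges: each isothiocyanate is −1; pyridine is neutral. With an overall charge of −2 the chromium centre must be in the +2 oxidation state.
Chromium is a group-6 element; Cr(II) is therefore d⁴.
The spin state decides the count: Isothiocyanate is a weak-field ligand for a first-row metal, so the complex is high-spin.
An octahedral high-spin d⁴ ion is t₂g³e_g¹, giving 4 unpaired electrons.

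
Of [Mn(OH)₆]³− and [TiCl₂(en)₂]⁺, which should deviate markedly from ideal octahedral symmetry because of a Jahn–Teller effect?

[Mn(OH)₆]³−

[Mn(OH)₆]³−: Summing ligand charges against the −3 overall charge gives an oxidation state of +3 for manganese. Manganese is a group-7 element; Mn(III) is therefore d⁴. Hydroxide is a weak-field ligand for a first-row metal, so the complex is high-spin. The t₂g³e_g¹ (high-spin) configuration has an unevenly filled e_g set; the Jahn–Teller theorem predicts a tetragonal distortion (typically axial elongation) to lift the degeneracy.
[TiCl₂(en)₂]⁺: Each chloride is −1; ethylenediamine is neutral; balancing the +1 overall charge requires Ti(III). Ti sits in group 4, so the d-electron count is 4 − 3 = 1. The d¹ configuration leaves the e_g set evenly filled (or empty) — no strong Jahn–Teller driving force.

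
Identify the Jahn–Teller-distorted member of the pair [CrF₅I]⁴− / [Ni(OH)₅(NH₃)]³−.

[CrF₅I]⁴−: Summing ligand charges against the −4 overall charge gives an oxidation state of +2 for chromium. Group 6 minus oxidation state 2 gives a d⁴ configuration. Fluoride and iodide are weak-field ligands for a first-row metal, so the complex is high-spin. The t₂g³e_g¹ (high-spin) configuration has an unevenly filled e_g set; the Jahn–Teller theorem predicts a tetragonal distortion (typically axial elongation) to lift the degeneracy.
[Ni(OH)₅(NH₃)]³−: Each hydroxide is −1; ammonia is neutral; balancing the −3 overall charge requires Ni(II). Group 10 minus oxidation state 2 gives a d⁸ configuration. The d⁸ configuration leaves the e_g set evenly filled (or empty) — no strong Jahn–Teller driving force.

[CrF₅I]⁴−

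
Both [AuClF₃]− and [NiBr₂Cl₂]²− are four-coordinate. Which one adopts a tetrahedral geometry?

For [AuClF₃]−: Summing ligand charges against the −1 overall charge gives an oxidation state of +3 for gold. Gold is a group-11 element; Au(III) is therefore d⁸. A 5d d⁸ ion has a large crystal-field splitting; square planar leaves the high-energy d_{x²−y²} orbital empty and maximises CFSE. → square planar.
For [NiBr₂Cl₂]²−: Summing ligand charges against the −2 overall charge gives an oxidation state of +2 for nickel. Group 10 minus oxidation state 2 gives a d⁸ configuration. Bromide and chloride are weak-field ligands. With weak-field ligands the CFSE gain from square planar is small, so a 3d d⁸ ion takes the sterically preferred tetrahedral geometry. → tetrahedral.

[NiBr₂Cl₂]²−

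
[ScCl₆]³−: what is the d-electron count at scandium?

d⁰

Each chloride is −1; balancing the −3 overall charge requires Sc(III).
Sc sits in group 3, so the d-electron count is 3 − 3 = 0.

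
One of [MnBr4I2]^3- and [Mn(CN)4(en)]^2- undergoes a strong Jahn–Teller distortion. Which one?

[MnBr4I2]^3-: Each bromide is −1; each iodide is −1; balancing the −3 overall charge requires Mn(III). Group 7 minus oxidation state 3 gives a d⁴ configuration. Bromide and iodide are weak-field ligands for a first-row metal, so the complex is high-spin. The t₂g³e_g¹ (high-spin) configuration has an unevenly filled e_g set; the Jahn–Teller theorem predicts a tetragonal distortion (typically axial elongation) to lift the degeneracy.
[Mn(CN)4(en)]^2-: Ligand charges: each cyanide is −1; ethylenediamine is neutral. With an overall charge of −2 the manganese centre must be in the +2 oxidation state. Group 7 minus oxidation state 2 gives a d⁵ configuration. Cyanide is a strong-field ligand (high in the spectrochemical series) for a first-row metal, so the complex is low-spin. The d⁵ configuration leaves the e_g set evenly filled (or empty) — no strong Jahn–Teller driving force.

[MnBr4I2]^3-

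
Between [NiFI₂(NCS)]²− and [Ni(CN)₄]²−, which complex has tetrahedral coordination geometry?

[NiFI₂(NCS)]²−

For [NiFI₂(NCS)]²−: Each fluoride is −1; each iodide is −1; each isothiocyanate is −1; balancing the −2 overall charge requires Ni(II). Ni sits in group 10, so the d-electron count is 10 − 2 = 8. Fluoride, iodide, and isothiocyanate are weak-field ligands. With weak-field ligands the CFSE gain from square planar is small, so a 3d d⁸ ion takes the sterically preferred tetrahedral geometry. → tetrahedral.
For [Ni(CN)₄]²−: Ligand charges: each cyanide is −1. With an overall charge of −2 the nickel centre must be in the +2 oxidation state. Group 10 minus oxidation state 2 gives a d⁸ configuration. Cyanide is a strong-field ligand (high in the spectrochemical series). A 3d d⁸ ion with strong-field ligands gains enough CFSE to favour square planar over tetrahedral. → square planar.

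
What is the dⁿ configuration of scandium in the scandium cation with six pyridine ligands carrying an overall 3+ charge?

Pyridine is neutral; balancing the +3 overall charge requires Sc(III).
Scandium is a group-3 element; Sc(III) is therefore d⁰.

d0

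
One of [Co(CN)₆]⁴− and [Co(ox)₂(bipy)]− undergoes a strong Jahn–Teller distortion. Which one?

[Co(CN)₆]⁴−

[Co(CN)₆]⁴−: Each cyanide is −1; balancing the −4 overall charge requires Co(II). Group 9 minus oxidation state 2 gives a d⁷ configuration. Cyanide is a strong-field ligand (high in the spectrochemical series) for a first-row metal, so the complex is low-spin. The t₂g⁶e_g¹ (low-spin) configuration has an unevenly filled e_g set; the Jahn–Teller theorem predicts a tetragonal distortion (typically axial elongation) to lift the degeneracy.
[Co(ox)₂(bipy)]−: Ligand charges: each oxalate is −2; 2,2′-bipyridine is neutral. With an overall charge of −1 the cobalt centre must be in the +3 oxidation state. Group 9 minus oxidation state 3 gives a d⁶ configuration. Co(III) has an exceptionally large octahedral splitting and is low-spin with essentially every ligand except fluoride. The d⁶ configuration leaves the e_g set evenly filled (or empty) — no strong Jahn–Teller driving force.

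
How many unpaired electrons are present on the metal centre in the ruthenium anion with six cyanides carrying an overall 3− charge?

Summing ligand charges against the −3 overall charge gives an oxidation state of +3 for ruthenium.
Ruthenium is a group-8 element; Ru(III) is therefore d⁵.
The spin state decides the count: a 4d ion has a large Δₒ and is invariably low-spin.
An octahedral low-spin d⁵ ion is t₂g⁵e_g⁰, giving 1 unpaired electron.

1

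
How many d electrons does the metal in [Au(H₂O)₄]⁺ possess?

Summing ligand charges against the +1 overall charge gives an oxidation state of +1 for gold.
Group 11 minus oxidation state 1 gives a d¹⁰ configuration.

d10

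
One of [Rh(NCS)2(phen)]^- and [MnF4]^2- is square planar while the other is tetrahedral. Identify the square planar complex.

[Rh(NCS)2(phen)]^-

For [Rh(NCS)2(phen)]^-: Ligand charges: each isothiocyanate is −1; 1,10-phenanthroline is neutral. With an overall charge of −1 the rhodium centre must be in the +1 oxidation state. Group 9 minus oxidation state 1 gives a d⁸ configuration. A 4d d⁸ ion has a large crystal-field splitting; square planar leaves the high-energy d_{x²−y²} orbital empty and maximises CFSE. → square planar.
For [MnF4]^2-: Ligand charges: each fluoride is −1. With an overall charge of −2 the manganese centre must be in the +2 oxidation state. Group 7 minus oxidation state 2 gives a d⁵ configuration. A high-spin d⁵ ion has zero CFSE in either geometry, so four ligands adopt the sterically favoured tetrahedral geometry. → tetrahedral.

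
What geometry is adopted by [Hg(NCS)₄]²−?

Each isothiocyanate is −1; balancing the −2 overall charge requires Hg(II).
Mercury is a group-12 element; Hg(II) is therefore d¹⁰.
Coordination number: 4.
A d¹⁰ ion has no crystal-field stabilisation preference between square planar and tetrahedral, so four ligands adopt the sterically favoured tetrahedral geometry.

tetrahedral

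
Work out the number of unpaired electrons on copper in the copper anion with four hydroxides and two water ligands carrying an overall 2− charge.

1

Ligand charges: each hydroxide is −1; water is neutral. With an overall charge of −2 the copper centre must be in the +2 oxidation state.
Copper is a group-11 element; Cu(II) is therefore d⁹.
In an octahedral field the d⁹ configuration is t₂g⁶e_g³ (only one arrangement possible), giving 1 unpaired electron.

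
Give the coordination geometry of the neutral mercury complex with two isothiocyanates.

linear

Each isothiocyanate is −1; balancing the 0 overall charge requires Hg(II).
Hg sits in group 12, so the d-electron count is 12 − 2 = 10.
With 2 monodentate ligands the coordination number is 2.
A d¹⁰ ion with only two ligands adopts a linear arrangement (sp hybridisation; no CFSE preference).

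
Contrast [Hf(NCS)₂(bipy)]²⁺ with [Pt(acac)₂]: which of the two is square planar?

For [Hf(NCS)₂(bipy)]²⁺: Summing ligand charges against the +2 overall charge gives an oxidation state of +4 for hafnium. Hf sits in group 4, so the d-electron count is 4 − 4 = 0. A d⁰ ion has no crystal-field stabilisation preference between square planar and tetrahedral, so four ligands adopt the sterically favoured tetrahedral geometry. → tetrahedral.
For [Pt(acac)₂]: Summing ligand charges against the 0 overall charge gives an oxidation state of +2 for platinum. Group 10 minus oxidation state 2 gives a d⁸ configuration. A 5d d⁸ ion has a large crystal-field splitting; square planar leaves the high-energy d_{x²−y²} orbital empty and maximises CFSE. → square planar.

[Pt(acac)₂]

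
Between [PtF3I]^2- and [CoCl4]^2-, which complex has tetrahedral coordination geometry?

[CoCl4]^2-

For [PtF3I]^2-: Summing ligand charges against the −2 overall charge gives an oxidation state of +2 for platinum. Pt sits in group 10, so the d-electron count is 10 − 2 = 8. A 5d d⁸ ion has a large crystal-field splitting; square planar leaves the high-energy d_{x²−y²} orbital empty and maximises CFSE. → square planar.
For [CoCl4]^2-: Summing ligand charges against the −2 overall charge gives an oxidation state of +2 for cobalt. Group 9 minus oxidation state 2 gives a d⁷ configuration. For a high-spin 3d d⁷ ion with weak-field ligands the small Δₜ gives little square-planar CFSE advantage, so four ligands adopt the sterically favoured tetrahedral geometry. → tetrahedral.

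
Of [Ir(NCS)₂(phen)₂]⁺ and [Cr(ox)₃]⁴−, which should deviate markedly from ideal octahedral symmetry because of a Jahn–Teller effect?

[Cr(ox)₃]⁴−

[Ir(NCS)₂(phen)₂]⁺: Ligand charges: each isothiocyanate is −1; 1,10-phenanthroline is neutral. With an overall charge of +1 the iridium centre must be in the +3 oxidation state. Iridium is a group-9 element; Ir(III) is therefore d⁶. A 5d ion has a large Δₒ and is invariably low-spin. The d⁶ configuration leaves the e_g set evenly filled (or empty) — no strong Jahn–Teller driving force.
[Cr(ox)₃]⁴−: Summing ligand charges against the −4 overall charge gives an oxidation state of +2 for chromium. Chromium is a group-6 element; Cr(II) is therefore d⁴. Oxalate is a weak-field ligand for a first-row metal, so the complex is high-spin. The t₂g³e_g¹ (high-spin) configuration has an unevenly filled e_g set; the Jahn–Teller theorem predicts a tetragonal distortion (typically axial elongation) to lift the degeneracy.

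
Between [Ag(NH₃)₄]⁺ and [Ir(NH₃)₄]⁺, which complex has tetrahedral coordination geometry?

For [Ag(NH₃)₄]⁺: Ligand charges: ammonia is neutral. With an overall charge of +1 the silver centre must be in the +1 oxidation state. Group 11 minus oxidation state 1 gives a d¹⁰ configuration. A d¹⁰ ion has no crystal-field stabilisation preference between square planar and tetrahedral, so four ligands adopt the sterically favoured tetrahedral geometry. → tetrahedral.
For [Ir(NH₃)₄]⁺: Ammonia is neutral; balancing the +1 overall charge requires Ir(I). Ir sits in group 9, so the d-electron count is 9 − 1 = 8. A 5d d⁸ ion has a large crystal-field splitting; square planar leaves the high-energy d_{x²−y²} orbital empty and maximises CFSE. → square planar.

[Ag(NH₃)₄]⁺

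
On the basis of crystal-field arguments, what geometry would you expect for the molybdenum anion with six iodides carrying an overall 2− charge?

octahedral

Each iodide is −1; balancing the −2 overall charge requires Mo(IV).
Molybdenum is a group-6 element; Mo(IV) is therefore d².
Coordination number: 6.
Six donors around a single metal centre give an octahedral coordination sphere.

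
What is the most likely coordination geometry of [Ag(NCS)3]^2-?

Each isothiocyanate is −1; balancing the −2 overall charge requires Ag(I).
Silver is a group-11 element; Ag(I) is therefore d¹⁰.
Coordination number: 3.
Three ligands around a d¹⁰ centre minimise repulsion in a trigonal-planar arrangement.

trigonal planar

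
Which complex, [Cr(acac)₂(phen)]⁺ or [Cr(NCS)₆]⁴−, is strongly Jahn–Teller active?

[Cr(NCS)₆]⁴−

[Cr(acac)₂(phen)]⁺: Summing ligand charges against the +1 overall charge gives an oxidation state of +3 for chromium. Group 6 minus oxidation state 3 gives a d³ configuration. The d³ configuration leaves the e_g set evenly filled (or empty) — no strong Jahn–Teller driving force.
[Cr(NCS)₆]⁴−: Each isothiocyanate is −1; balancing the −4 overall charge requires Cr(II). Chromium is a group-6 element; Cr(II) is therefore d⁴. Isothiocyanate is a weak-field ligand for a first-row metal, so the complex is high-spin. The t₂g³e_g¹ (high-spin) configuration has an unevenly filled e_g set; the Jahn–Teller theorem predicts a tetragonal distortion (typically axial elongation) to lift the degeneracy.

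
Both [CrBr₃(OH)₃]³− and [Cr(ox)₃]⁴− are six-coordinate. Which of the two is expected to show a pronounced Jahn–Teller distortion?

[Cr(ox)₃]⁴−

[CrBr₃(OH)₃]³−: Each bromide is −1; each hydroxide is −1; balancing the −3 overall charge requires Cr(III). Cr sits in group 6, so the d-electron count is 6 − 3 = 3. The d³ configuration leaves the e_g set evenly filled (or empty) — no strong Jahn–Teller driving force.
[Cr(ox)₃]⁴−: Each oxalate is −2; balancing the −4 overall charge requires Cr(II). Chromium is a group-6 element; Cr(II) is therefore d⁴. Oxalate is a weak-field ligand for a first-row metal, so the complex is high-spin. The t₂g³e_g¹ (high-spin) configuration has an unevenly filled e_g set; the Jahn–Teller theorem predicts a tetragonal distortion (typically axial elongation) to lift the degeneracy.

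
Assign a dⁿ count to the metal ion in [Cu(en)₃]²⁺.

d9

Ethylenediamine is neutral; balancing the +2 overall charge requires Cu(II).
Cu sits in group 11, so the d-electron count is 11 − 2 = 9.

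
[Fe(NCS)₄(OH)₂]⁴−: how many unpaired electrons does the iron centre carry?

Ligand charges: each isothiocyanate is −1; each hydroxide is −1. With an overall charge of −4 the iron centre must be in the +2 oxidation state.
Group 8 minus oxidation state 2 gives a d⁶ configuration.
The spin state decides the count: Hydroxide and isothiocyanate are weak-field ligands for a first-row metal, so the complex is high-spin.
An octahedral high-spin d⁶ ion is t₂g⁴e_g², giving 4 unpaired electrons.

4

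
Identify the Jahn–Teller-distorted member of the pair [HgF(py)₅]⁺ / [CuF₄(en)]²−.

[CuF₄(en)]²−

[HgF(py)₅]⁺: Summing ligand charges against the +1 overall charge gives an oxidation state of +2 for mercury. Group 12 minus oxidation state 2 gives a d¹⁰ configuration. The d¹⁰ configuration leaves the e_g set evenly filled (or empty) — no strong Jahn–Teller driving force.
[CuF₄(en)]²−: Ligand charges: each fluoride is −1; ethylenediamine is neutral. With an overall charge of −2 the copper centre must be in the +2 oxidation state. Group 11 minus oxidation state 2 gives a d⁹ configuration. The t₂g⁶e_g³ configuration has an unevenly filled e_g set; the Jahn–Teller theorem predicts a tetragonal distortion (typically axial elongation) to lift the degeneracy.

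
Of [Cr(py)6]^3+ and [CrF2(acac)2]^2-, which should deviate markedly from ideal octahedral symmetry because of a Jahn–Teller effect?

[CrF2(acac)2]^2-

[Cr(py)6]^3+: Pyridine is neutral; balancing the +3 overall charge requires Cr(III). Group 6 minus oxidation state 3 gives a d³ configuration. The d³ configuration leaves the e_g set evenly filled (or empty) — no strong Jahn–Teller driving force.
[CrF2(acac)2]^2-: Each fluoride is −1; each acetylacetonate is −1; balancing the −2 overall charge requires Cr(II). Chromium is a group-6 element; Cr(II) is therefore d⁴. Acetylacetonate and fluoride are weak-field ligands for a first-row metal, so the complex is high-spin. The t₂g³e_g¹ (high-spin) configuration has an unevenly filled e_g set; the Jahn–Teller theorem predicts a tetragonal distortion (typically axial elongation) to lift the degeneracy.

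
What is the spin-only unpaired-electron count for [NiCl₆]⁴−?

Summing ligand charges against the −4 overall charge gives an oxidation state of +2 for nickel.
Ni sits in group 10, so the d-electron count is 10 − 2 = 8.
In an octahedral field the d⁸ configuration is t₂g⁶e_g² (only one arrangement possible), giving 2 unpaired electrons.

2 unpaired electrons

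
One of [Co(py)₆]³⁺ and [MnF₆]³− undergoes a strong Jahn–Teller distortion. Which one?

[MnF₆]³−

[Co(py)₆]³⁺: Summing ligand charges against the +3 overall charge gives an oxidation state of +3 for cobalt. Co sits in group 9, so the d-electron count is 9 − 3 = 6. Co(III) has an exceptionally large octahedral splitting and is low-spin with essentially every ligand except fluoride. The d⁶ configuration leaves the e_g set evenly filled (or empty) — no strong Jahn–Teller driving force.
[MnF₆]³−: Each fluoride is −1; balancing the −3 overall charge requires Mn(III). Group 7 minus oxidation state 3 gives a d⁴ configuration. Fluoride is a weak-field ligand for a first-row metal, so the complex is high-spin. The t₂g³e_g¹ (high-spin) configuration has an unevenly filled e_g set; the Jahn–Teller theorem predicts a tetragonal distortion (typically axial elongation) to lift the degeneracy.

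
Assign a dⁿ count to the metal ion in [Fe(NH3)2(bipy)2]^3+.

Summing ligand charges against the +3 overall charge gives an oxidation state of +3 for iron.
Fe sits in group 8, so the d-electron count is 8 − 3 = 5.

d5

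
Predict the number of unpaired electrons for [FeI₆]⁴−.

4 unpaired electrons

Ligand charges: each iodide is −1. With an overall charge of −4 the iron centre must be in the +2 oxidation state.
Iron is a group-8 element; Fe(II) is therefore d⁶.
The spin state decides the count: Iodide is a weak-field ligand for a first-row metal, so the complex is high-spin.
An octahedral high-spin d⁶ ion is t₂g⁴e_g², giving 4 unpaired electrons.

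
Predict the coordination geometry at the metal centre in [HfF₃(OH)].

tetrahedral

Ligand charges: each fluoride is −1; each hydroxide is −1. With an overall charge of 0 the hafnium centre must be in the +4 oxidation state.
Hf sits in group 4, so the d-electron count is 4 − 4 = 0.
Coordination number: 4.
A d⁰ ion has no crystal-field stabilisation preference between square planar and tetrahedral, so four ligands adopt the sterically favoured tetrahedral geometry.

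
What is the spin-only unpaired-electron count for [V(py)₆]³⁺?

Summing ligand charges against the +3 overall charge gives an oxidation state of +3 for vanadium.
Vanadium is a group-5 element; V(III) is therefore d².
In an octahedral field the d² configuration is t₂g²e_g⁰ (only one arrangement possible), giving 2 unpaired electrons.

2 unpaired electrons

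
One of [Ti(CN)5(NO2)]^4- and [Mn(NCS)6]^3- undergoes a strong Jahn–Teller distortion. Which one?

[Mn(NCS)6]^3-

[Ti(CN)5(NO2)]^4-: Each cyanide is −1; each nitro (N-bound nitrite) is −1; balancing the −4 overall charge requires Ti(II). Ti sits in group 4, so the d-electron count is 4 − 2 = 2. The d² configuration leaves the e_g set evenly filled (or empty) — no strong Jahn–Teller driving force.
[Mn(NCS)6]^3-: Summing ligand charges against the −3 overall charge gives an oxidation state of +3 for manganese. Manganese is a group-7 element; Mn(III) is therefore d⁴. Isothiocyanate is a weak-field ligand for a first-row metal, so the complex is high-spin. The t₂g³e_g¹ (high-spin) configuration has an unevenly filled e_g set; the Jahn–Teller theorem predicts a tetragonal distortion (typically axial elongation) to lift the degeneracy.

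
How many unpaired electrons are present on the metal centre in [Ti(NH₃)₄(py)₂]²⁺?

Ligand charges: ammonia is neutral; pyridine is neutral. With an overall charge of +2 the titanium centre must be in the +2 oxidation state.
Group 4 minus oxidation state 2 gives a d² configuration.
In an octahedral field the d² configuration is t₂g²e_g⁰ (only one arrangement possible), giving 2 unpaired electrons.

2 unpaired electrons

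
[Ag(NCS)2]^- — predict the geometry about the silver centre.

Each isothiocyanate is −1; balancing the −1 overall charge requires Ag(I).
Ag sits in group 11, so the d-electron count is 11 − 1 = 10.
Coordination number: 2.
A d¹⁰ ion with only two ligands adopts a linear arrangement (sp hybridisation; no CFSE preference).

linear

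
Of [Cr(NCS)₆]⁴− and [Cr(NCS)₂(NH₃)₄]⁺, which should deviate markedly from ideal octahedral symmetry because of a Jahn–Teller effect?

[Cr(NCS)₆]⁴−: Ligand charges: each isothiocyanate is −1. With an overall charge of −4 the chromium centre must be in the +2 oxidation state. Chromium is a group-6 element; Cr(II) is therefore d⁴. Isothiocyanate is a weak-field ligand for a first-row metal, so the complex is high-spin. The t₂g³e_g¹ (high-spin) configuration has an unevenly filled e_g set; the Jahn–Teller theorem predicts a tetragonal distortion (typically axial elongation) to lift the degeneracy.
[Cr(NCS)₂(NH₃)₄]⁺: Ligand charges: each isothiocyanate is −1; ammonia is neutral. With an overall charge of +1 the chromium centre must be in the +3 oxidation state. Group 6 minus oxidation state 3 gives a d³ configuration. The d³ configuration leaves the e_g set evenly filled (or empty) — no strong Jahn–Teller driving force.

[Cr(NCS)₆]⁴−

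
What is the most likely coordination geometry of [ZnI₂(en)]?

tetrahedral

Each iodide is −1; ethylenediamine is neutral; balancing the 0 overall charge requires Zn(II).
Group 12 minus oxidation state 2 gives a d¹⁰ configuration.
Counting donor atoms: 2×iodide (monodentate) → 2 donors; 1×ethylenediamine (bidentate) → 2 donors. Coordination number = 4.
A d¹⁰ ion has no crystal-field stabilisation preference between square planar and tetrahedral, so four ligands adopt the sterically favoured tetrahedral geometry.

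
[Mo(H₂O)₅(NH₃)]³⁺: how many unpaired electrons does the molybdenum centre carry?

3

Ligand charges: water is neutral; ammonia is neutral. With an overall charge of +3 the molybdenum centre must be in the +3 oxidation state.
Group 6 minus oxidation state 3 gives a d³ configuration.
In an octahedral field the d³ configuration is t₂g³e_g⁰ (only one arrangement possible), giving 3 unpaired electrons.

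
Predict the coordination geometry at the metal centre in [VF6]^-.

octahedral

Ligand charges: each fluoride is −1. With an overall charge of −1 the vanadium centre must be in the +5 oxidation state.
V sits in group 5, so the d-electron count is 5 − 5 = 0.
Coordination number: 6.
Six donors around a single metal centre give an octahedral coordination sphere.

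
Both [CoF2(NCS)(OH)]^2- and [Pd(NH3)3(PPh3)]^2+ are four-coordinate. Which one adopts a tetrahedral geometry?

For [CoF2(NCS)(OH)]^2-: Summing ligand charges against the −2 overall charge gives an oxidation state of +2 for cobalt. Group 9 minus oxidation state 2 gives a d⁷ configuration. For a high-spin 3d d⁷ ion with weak-field ligands the small Δₜ gives little square-planar CFSE advantage, so four ligands adopt the sterically favoured tetrahedral geometry. → tetrahedral.
For [Pd(NH3)3(PPh3)]^2+: Summing ligand charges against the +2 overall charge gives an oxidation state of +2 for palladium. Palladium is a group-10 element; Pd(II) is therefore d⁸. A 4d d⁸ ion has a large crystal-field splitting; square planar leaves the high-energy d_{x²−y²} orbital empty and maximises CFSE. → square planar.

[CoF2(NCS)(OH)]^2-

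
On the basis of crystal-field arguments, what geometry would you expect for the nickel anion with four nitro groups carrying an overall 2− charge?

Each nitro (N-bound nitrite) is −1; balancing the −2 overall charge requires Ni(II).
Nickel is a group-10 element; Ni(II) is therefore d⁸.
With 4 monodentate ligands the coordination number is 4.
Nitro (N-bound nitrite) is a strong-field ligand (high in the spectrochemical series).
A 3d d⁸ ion with strong-field ligands gains enough CFSE to favour square planar over tetrahedral.

square planar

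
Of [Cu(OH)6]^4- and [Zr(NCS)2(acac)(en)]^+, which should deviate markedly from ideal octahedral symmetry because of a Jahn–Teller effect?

[Cu(OH)6]^4-

[Cu(OH)6]^4-: Summing ligand charges against the −4 overall charge gives an oxidation state of +2 for copper. Copper is a group-11 element; Cu(II) is therefore d⁹. The t₂g⁶e_g³ configuration has an unevenly filled e_g set; the Jahn–Teller theorem predicts a tetragonal distortion (typically axial elongation) to lift the degeneracy.
[Zr(NCS)2(acac)(en)]^+: Each isothiocyanate is −1; each acetylacetonate is −1; ethylenediamine is neutral; balancing the +1 overall charge requires Zr(IV). Group 4 minus oxidation state 4 gives a d⁰ configuration. The d⁰ configuration leaves the e_g set evenly filled (or empty) — no strong Jahn–Teller driving force.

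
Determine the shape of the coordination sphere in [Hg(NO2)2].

Ligand charges: each nitro (N-bound nitrite) is −1. With an overall charge of 0 the mercury centre must be in the +2 oxidation state.
Mercury is a group-12 element; Hg(II) is therefore d¹⁰.
Coordination number: 2.
A d¹⁰ ion with only two ligands adopts a linear arrangement (sp hybridisation; no CFSE preference).

linear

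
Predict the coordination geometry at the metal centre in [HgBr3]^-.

Each bromide is −1; balancing the −1 overall charge requires Hg(II).
Mercury is a group-12 element; Hg(II) is therefore d¹⁰.
With 3 monodentate ligands the coordination number is 3.
Three ligands around a d¹⁰ centre minimise repulsion in a trigonal-planar arrangement.

trigonal planar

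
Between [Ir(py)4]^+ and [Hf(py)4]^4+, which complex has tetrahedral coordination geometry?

[Hf(py)4]^4+

For [Ir(py)4]^+: Pyridine is neutral; balancing the +1 overall charge requires Ir(I). Iridium is a group-9 element; Ir(I) is therefore d⁸. A 5d d⁸ ion has a large crystal-field splitting; square planar leaves the high-energy d_{x²−y²} orbital empty and maximises CFSE. → square planar.
For [Hf(py)4]^4+: Ligand charges: pyridine is neutral. With an overall charge of +4 the hafnium centre must be in the +4 oxidation state. Hafnium is a group-4 element; Hf(IV) is therefore d⁰. A d⁰ ion has no crystal-field stabilisation preference between square planar and tetrahedral, so four ligands adopt the sterically favoured tetrahedral geometry. → tetrahedral.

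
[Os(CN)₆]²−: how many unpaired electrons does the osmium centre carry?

2 unpaired electrons

Ligand charges: each cyanide is −1. With an overall charge of −2 the osmium centre must be in the +4 oxidation state.
Osmium is a group-8 element; Os(IV) is therefore d⁴.
The spin state decides the count: a 5d ion has a large Δₒ and is invariably low-spin.
An octahedral low-spin d⁴ ion is t₂g⁴e_g⁰, giving 2 unpaired electrons.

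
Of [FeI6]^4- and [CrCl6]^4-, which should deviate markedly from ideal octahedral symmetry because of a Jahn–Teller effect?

[FeI6]^4-: Summing ligand charges against the −4 overall charge gives an oxidation state of +2 for iron. Iron is a group-8 element; Fe(II) is therefore d⁶. Iodide is a weak-field ligand for a first-row metal, so the complex is high-spin. The d⁶ configuration leaves the e_g set evenly filled (or empty) — no strong Jahn–Teller driving force.
[CrCl6]^4-: Ligand charges: each chloride is −1. With an overall charge of −4 the chromium centre must be in the +2 oxidation state. Chromium is a group-6 element; Cr(II) is therefore d⁴. Chloride is a weak-field ligand for a first-row metal, so the complex is high-spin. The t₂g³e_g¹ (high-spin) configuration has an unevenly filled e_g set; the Jahn–Teller theorem predicts a tetragonal distortion (typically axial elongation) to lift the degeneracy.

[CrCl6]^4-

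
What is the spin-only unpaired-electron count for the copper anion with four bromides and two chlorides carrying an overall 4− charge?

1

Each bromide is −1; each chloride is −1; balancing the −4 overall charge requires Cu(II).
Group 11 minus oxidation state 2 gives a d⁹ configuration.
In an octahedral field the d⁹ configuration is t₂g⁶e_g³ (only one arrangement possible), giving 1 unpaired electron.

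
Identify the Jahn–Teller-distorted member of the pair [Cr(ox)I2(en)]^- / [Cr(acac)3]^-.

[Cr(ox)I2(en)]^-: Ligand charges: each oxalate is −2; each iodide is −1; ethylenediamine is neutral. With an overall charge of −1 the chromium centre must be in the +3 oxidation state. Cr sits in group 6, so the d-electron count is 6 − 3 = 3. The d³ configuration leaves the e_g set evenly filled (or empty) — no strong Jahn–Teller driving force.
[Cr(acac)3]^-: Summing ligand charges against the −1 overall charge gives an oxidation state of +2 for chromium. Group 6 minus oxidation state 2 gives a d⁴ configuration. Acetylacetonate is a weak-field ligand for a first-row metal, so the complex is high-spin. The t₂g³e_g¹ (high-spin) configuration has an unevenly filled e_g set; the Jahn–Teller theorem predicts a tetragonal distortion (typically axial elongation) to lift the degeneracy.

[Cr(acac)3]^-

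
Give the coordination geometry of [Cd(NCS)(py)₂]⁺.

Each isothiocyanate is −1; pyridine is neutral; balancing the +1 overall charge requires Cd(II).
Cd sits in group 12, so the d-electron count is 12 − 2 = 10.
Coordination number: 3.
Three ligands around a d¹⁰ centre minimise repulsion in a trigonal-planar arrangement.

trigonal planar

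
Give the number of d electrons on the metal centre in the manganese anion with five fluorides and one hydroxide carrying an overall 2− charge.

Ligand charges: each fluoride is −1; each hydroxide is −1. With an overall charge of −2 the manganese centre must be in the +4 oxidation state.
Manganese is a group-7 element; Mn(IV) is therefore d³.

d3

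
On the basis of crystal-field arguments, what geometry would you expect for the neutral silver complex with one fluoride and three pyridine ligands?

Each fluoride is −1; pyridine is neutral; balancing the 0 overall charge requires Ag(I).
Group 11 minus oxidation state 1 gives a d¹⁰ configuration.
Coordination number: 4.
A d¹⁰ ion has no crystal-field stabilisation preference between square planar and tetrahedral, so four ligands adopt the sterically favoured tetrahedral geometry.

tetrahedral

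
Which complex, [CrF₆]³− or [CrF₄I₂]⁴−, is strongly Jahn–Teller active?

[CrF₆]³−: Summing ligand charges against the −3 overall charge gives an oxidation state of +3 for chromium. Group 6 minus oxidation state 3 gives a d³ configuration. The d³ configuration leaves the e_g set evenly filled (or empty) — no strong Jahn–Teller driving force.
[CrF₄I₂]⁴−: Summing ligand charges against the −4 overall charge gives an oxidation state of +2 for chromium. Cr sits in group 6, so the d-electron count is 6 − 2 = 4. Fluoride and iodide are weak-field ligands for a first-row metal, so the complex is high-spin. The t₂g³e_g¹ (high-spin) configuration has an unevenly filled e_g set; the Jahn–Teller theorem predicts a tetragonal distortion (typically axial elongation) to lift the degeneracy.

[CrF₄I₂]⁴−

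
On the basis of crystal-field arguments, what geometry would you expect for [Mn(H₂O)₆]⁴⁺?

Ligand charges: water is neutral. With an overall charge of +4 the manganese centre must be in the +4 oxidation state.
Group 7 minus oxidation state 4 gives a d³ configuration.
Coordination number: 6.
Six donors around a single metal centre give an octahedral coordination sphere.

octahedral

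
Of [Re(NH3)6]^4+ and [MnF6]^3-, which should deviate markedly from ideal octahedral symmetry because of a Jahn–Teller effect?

[MnF6]^3-

[Re(NH3)6]^4+: Ammonia is neutral; balancing the +4 overall charge requires Re(IV). Group 7 minus oxidation state 4 gives a d³ configuration. The d³ configuration leaves the e_g set evenly filled (or empty) — no strong Jahn–Teller driving force.
[MnF6]^3-: Each fluoride is −1; balancing the −3 overall charge requires Mn(III). Manganese is a group-7 element; Mn(III) is therefore d⁴. Fluoride is a weak-field ligand for a first-row metal, so the complex is high-spin. The t₂g³e_g¹ (high-spin) configuration has an unevenly filled e_g set; the Jahn–Teller theorem predicts a tetragonal distortion (typically axial elongation) to lift the degeneracy.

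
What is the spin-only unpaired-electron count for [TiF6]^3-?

1 unpaired electron

Summing ligand charges against the −3 overall charge gives an oxidation state of +3 for titanium.
Ti sits in group 4, so the d-electron count is 4 − 3 = 1.
In an octahedral field the d¹ configuration is t₂g¹e_g⁰ (only one arrangement possible), giving 1 unpaired electron.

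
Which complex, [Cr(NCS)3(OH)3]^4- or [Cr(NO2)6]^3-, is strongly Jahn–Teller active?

[Cr(NCS)3(OH)3]^4-: Summing ligand charges against the −4 overall charge gives an oxidation state of +2 for chromium. Group 6 minus oxidation state 2 gives a d⁴ configuration. Hydroxide and isothiocyanate are weak-field ligands for a first-row metal, so the complex is high-spin. The t₂g³e_g¹ (high-spin) configuration has an unevenly filled e_g set; the Jahn–Teller theorem predicts a tetragonal distortion (typically axial elongation) to lift the degeneracy.
[Cr(NO2)6]^3-: Each nitro (N-bound nitrite) is −1; balancing the −3 overall charge requires Cr(III). Chromium is a group-6 element; Cr(III) is therefore d³. The d³ configuration leaves the e_g set evenly filled (or empty) — no strong Jahn–Teller driving force.

[Cr(NCS)3(OH)3]^4-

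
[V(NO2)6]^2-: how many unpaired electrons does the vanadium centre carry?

Each nitro (N-bound nitrite) is −1; balancing the −2 overall charge requires V(IV).
V sits in group 5, so the d-electron count is 5 − 4 = 1.
In an octahedral field the d¹ configuration is t₂g¹e_g⁰ (only one arrangement possible), giving 1 unpaired electron.

1 unpaired electron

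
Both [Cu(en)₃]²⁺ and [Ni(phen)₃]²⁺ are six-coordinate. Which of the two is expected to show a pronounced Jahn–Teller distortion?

[Cu(en)₃]²⁺: Ligand charges: ethylenediamine is neutral. With an overall charge of +2 the copper centre must be in the +2 oxidation state. Copper is a group-11 element; Cu(II) is therefore d⁹. The t₂g⁶e_g³ configuration has an unevenly filled e_g set; the Jahn–Teller theorem predicts a tetragonal distortion (typically axial elongation) to lift the degeneracy.
[Ni(phen)₃]²⁺: Summing ligand charges against the +2 overall charge gives an oxidation state of +2 for nickel. Nickel is a group-10 element; Ni(II) is therefore d⁸. The d⁸ configuration leaves the e_g set evenly filled (or empty) — no strong Jahn–Teller driving force.

[Cu(en)₃]²⁺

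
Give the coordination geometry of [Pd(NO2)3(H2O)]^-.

square planar

Each nitro (N-bound nitrite) is −1; water is neutral; balancing the −1 overall charge requires Pd(II).
Palladium is a group-10 element; Pd(II) is therefore d⁸.
With 4 monodentate ligands the coordination number is 4.
A 4d d⁸ ion has a large crystal-field splitting; square planar leaves the high-energy d_{x²−y²} orbital empty and maximises CFSE.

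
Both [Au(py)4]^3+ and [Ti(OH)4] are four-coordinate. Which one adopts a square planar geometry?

[Au(py)4]^3+

For [Au(py)4]^3+: Pyridine is neutral; balancing the +3 overall charge requires Au(III). Au sits in group 11, so the d-electron count is 11 − 3 = 8. A 5d d⁸ ion has a large crystal-field splitting; square planar leaves the high-energy d_{x²−y²} orbital empty and maximises CFSE. → square planar.
For [Ti(OH)4]: Summing ligand charges against the 0 overall charge gives an oxidation state of +4 for titanium. Group 4 minus oxidation state 4 gives a d⁰ configuration. A d⁰ ion has no crystal-field stabilisation preference between square planar and tetrahedral, so four ligands adopt the sterically favoured tetrahedral geometry. → tetrahedral.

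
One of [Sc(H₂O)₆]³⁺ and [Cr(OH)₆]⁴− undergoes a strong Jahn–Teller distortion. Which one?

[Cr(OH)₆]⁴−

[Sc(H₂O)₆]³⁺: Summing ligand charges against the +3 overall charge gives an oxidation state of +3 for scandium. Sc sits in group 3, so the d-electron count is 3 − 3 = 0. The d⁰ configuration leaves the e_g set evenly filled (or empty) — no strong Jahn–Teller driving force.
[Cr(OH)₆]⁴−: Each hydroxide is −1; balancing the −4 overall charge requires Cr(II). Group 6 minus oxidation state 2 gives a d⁴ configuration. Hydroxide is a weak-field ligand for a first-row metal, so the complex is high-spin. The t₂g³e_g¹ (high-spin) configuration has an unevenly filled e_g set; the Jahn–Teller theorem predicts a tetragonal distortion (typically axial elongation) to lift the degeneracy.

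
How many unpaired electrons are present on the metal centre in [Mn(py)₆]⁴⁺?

Pyridine is neutral; balancing the +4 overall charge requires Mn(IV).
Mn sits in group 7, so the d-electron count is 7 − 4 = 3.
In an octahedral field the d³ configuration is t₂g³e_g⁰ (only one arrangement possible), giving 3 unpaired electrons.

3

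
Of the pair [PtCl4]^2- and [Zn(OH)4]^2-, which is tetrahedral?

[Zn(OH)4]^2-

For [PtCl4]^2-: Summing ligand charges against the −2 overall charge gives an oxidation state of +2 for platinum. Platinum is a group-10 element; Pt(II) is therefore d⁸. A 5d d⁸ ion has a large crystal-field splitting; square planar leaves the high-energy d_{x²−y²} orbital empty and maximises CFSE. → square planar.
For [Zn(OH)4]^2-: Ligand charges: each hydroxide is −1. With an overall charge of −2 the zinc centre must be in the +2 oxidation state. Zinc is a group-12 element; Zn(II) is therefore d¹⁰. A d¹⁰ ion has no crystal-field stabilisation preference between square planar and tetrahedral, so four ligands adopt the sterically favoured tetrahedral geometry. → tetrahedral.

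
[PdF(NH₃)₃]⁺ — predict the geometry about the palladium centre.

square planar

Summing ligand charges against the +1 overall charge gives an oxidation state of +2 for palladium.
Pd sits in group 10, so the d-electron count is 10 − 2 = 8.
Coordination number: 4.
A 4d d⁸ ion has a large crystal-field splitting; square planar leaves the high-energy d_{x²−y²} orbital empty and maximises CFSE.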